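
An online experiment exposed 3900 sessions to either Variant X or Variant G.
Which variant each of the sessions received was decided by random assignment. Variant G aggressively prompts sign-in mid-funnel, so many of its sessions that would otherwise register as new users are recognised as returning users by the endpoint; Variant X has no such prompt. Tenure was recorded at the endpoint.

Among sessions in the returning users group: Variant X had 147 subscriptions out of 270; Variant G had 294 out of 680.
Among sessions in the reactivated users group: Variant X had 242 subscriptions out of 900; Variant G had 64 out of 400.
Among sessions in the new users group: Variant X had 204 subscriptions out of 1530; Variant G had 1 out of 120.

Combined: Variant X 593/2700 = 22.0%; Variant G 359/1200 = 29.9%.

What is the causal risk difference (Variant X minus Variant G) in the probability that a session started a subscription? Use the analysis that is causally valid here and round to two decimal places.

-0.08

The stratified and pooled comparisons disagree (Variant X wins within each user tenure; Variant G wins overall), so the answer turns on the causal role of user tenure.
User tenure is recorded after the variant and is itself shifted by it — it sits on the causal path from variant to outcome. Conditioning on a mediator would strip out part of the effect we want; the pooled comparison gives the total causal effect.
The causal difference is the pooled difference: 0.220 − 0.299 = -0.080.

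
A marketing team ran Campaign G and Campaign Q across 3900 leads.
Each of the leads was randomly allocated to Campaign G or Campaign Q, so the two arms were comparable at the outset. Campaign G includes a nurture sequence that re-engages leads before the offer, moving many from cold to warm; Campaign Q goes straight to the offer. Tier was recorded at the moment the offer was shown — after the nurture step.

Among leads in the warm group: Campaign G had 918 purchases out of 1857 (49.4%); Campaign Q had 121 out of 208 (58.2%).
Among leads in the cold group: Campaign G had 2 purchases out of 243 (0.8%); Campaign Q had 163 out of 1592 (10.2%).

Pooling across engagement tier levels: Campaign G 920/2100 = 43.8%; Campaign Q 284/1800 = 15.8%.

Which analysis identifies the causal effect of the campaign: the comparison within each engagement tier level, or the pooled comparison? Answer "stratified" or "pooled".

pooled

Campaign Q is higher inside every engagement tier stratum but Campaign G is higher in aggregate. Whether to stratify depends on how engagement tier relates to the campaign.
Engagement tier is recorded after the campaign and is itself shifted by it — it sits on the causal path from campaign to outcome. Conditioning on a mediator would strip out part of the effect we want; the pooled comparison gives the total causal effect.
Pooled: Campaign G 43.8% vs Campaign Q 15.8%; Campaign G is higher overall.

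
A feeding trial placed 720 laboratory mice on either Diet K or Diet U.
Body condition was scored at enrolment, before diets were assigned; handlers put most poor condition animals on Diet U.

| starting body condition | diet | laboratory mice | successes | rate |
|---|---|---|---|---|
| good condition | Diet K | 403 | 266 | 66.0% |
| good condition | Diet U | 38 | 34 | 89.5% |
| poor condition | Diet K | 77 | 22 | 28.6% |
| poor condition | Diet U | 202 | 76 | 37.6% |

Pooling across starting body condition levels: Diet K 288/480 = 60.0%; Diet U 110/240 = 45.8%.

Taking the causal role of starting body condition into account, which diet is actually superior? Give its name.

Within every starting body condition level Diet U has the higher rate, yet pooled Diet K does — Simpson's reversal.
Starting body condition differs across diets for reasons unrelated to any effect of the diet itself, and it separately predicts the outcome — a classic confounder. We must compare within starting body condition levels.
Within each level — good condition: 66.0% vs 89.5%; poor condition: 28.6% vs 37.6% — Diet U is higher every time.

Diet U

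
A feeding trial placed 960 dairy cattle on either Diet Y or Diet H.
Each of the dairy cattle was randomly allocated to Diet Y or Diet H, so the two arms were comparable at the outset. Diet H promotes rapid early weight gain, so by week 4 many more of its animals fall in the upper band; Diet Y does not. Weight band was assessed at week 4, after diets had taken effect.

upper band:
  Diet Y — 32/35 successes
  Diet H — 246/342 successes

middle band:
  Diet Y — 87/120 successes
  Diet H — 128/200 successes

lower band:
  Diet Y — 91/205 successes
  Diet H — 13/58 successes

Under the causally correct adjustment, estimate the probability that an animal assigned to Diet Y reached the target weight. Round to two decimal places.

0.58

Because the diet influences week-4 weight band, week-4 weight band is a post-treatment mediator, not a confounder. Stratifying on it would bias the estimate; the causal effect is the crude pooled difference.
So P(outcome | do(Diet Y)) is just the pooled rate for Diet Y: 210/360 = 0.583.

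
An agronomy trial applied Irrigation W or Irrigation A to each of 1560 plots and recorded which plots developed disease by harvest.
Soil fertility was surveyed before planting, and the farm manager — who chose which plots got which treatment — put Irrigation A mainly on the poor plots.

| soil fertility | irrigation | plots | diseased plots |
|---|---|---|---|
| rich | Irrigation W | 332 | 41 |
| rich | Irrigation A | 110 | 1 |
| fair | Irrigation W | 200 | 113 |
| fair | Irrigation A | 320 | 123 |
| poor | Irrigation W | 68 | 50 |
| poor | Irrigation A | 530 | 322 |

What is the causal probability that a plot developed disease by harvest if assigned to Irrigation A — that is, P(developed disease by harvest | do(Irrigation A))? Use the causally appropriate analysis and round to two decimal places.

0.36

Soil fertility is set before the irrigation has any effect — it is not caused by the irrigation — and it independently drives the outcome. That makes it a confounder, so the causal comparison is within soil fertility levels.
Standardising Irrigation A to the population soil fertility mix: 0.283·1/110 + 0.333·123/320 + 0.383·322/530 = 0.364.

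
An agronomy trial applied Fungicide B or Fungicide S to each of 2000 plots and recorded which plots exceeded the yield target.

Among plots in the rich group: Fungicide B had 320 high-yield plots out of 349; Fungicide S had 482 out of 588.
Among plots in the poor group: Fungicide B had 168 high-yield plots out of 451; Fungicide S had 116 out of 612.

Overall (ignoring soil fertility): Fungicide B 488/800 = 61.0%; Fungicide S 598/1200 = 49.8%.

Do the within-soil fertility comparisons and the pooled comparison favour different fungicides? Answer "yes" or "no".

no

Within each soil fertility level (rich 91.7% vs 82.0%; poor 37.3% vs 19.0%), Fungicide B has the higher rate every time. Pooled: 61.0% vs 49.8% — Fungicide B has the higher rate overall. They agree.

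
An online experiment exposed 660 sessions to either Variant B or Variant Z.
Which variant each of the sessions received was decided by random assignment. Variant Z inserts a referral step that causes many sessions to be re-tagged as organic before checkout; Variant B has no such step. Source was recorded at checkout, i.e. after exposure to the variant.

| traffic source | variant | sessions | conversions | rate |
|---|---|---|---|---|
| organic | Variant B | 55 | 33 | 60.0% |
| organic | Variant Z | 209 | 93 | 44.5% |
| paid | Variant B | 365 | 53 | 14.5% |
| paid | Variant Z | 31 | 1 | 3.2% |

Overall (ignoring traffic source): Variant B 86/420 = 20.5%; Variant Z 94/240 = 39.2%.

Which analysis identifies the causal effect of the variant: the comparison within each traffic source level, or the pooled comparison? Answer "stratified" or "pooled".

pooled

Variant B is higher inside every traffic source stratum but Variant Z is higher in aggregate. Whether to stratify depends on how traffic source relates to the variant.
Because the variant influences traffic source, traffic source is a post-treatment mediator, not a confounder. Stratifying on it would bias the estimate; the causal effect is the crude pooled difference.
Pooled: Variant B 20.5% vs Variant Z 39.2%; Variant Z is higher overall.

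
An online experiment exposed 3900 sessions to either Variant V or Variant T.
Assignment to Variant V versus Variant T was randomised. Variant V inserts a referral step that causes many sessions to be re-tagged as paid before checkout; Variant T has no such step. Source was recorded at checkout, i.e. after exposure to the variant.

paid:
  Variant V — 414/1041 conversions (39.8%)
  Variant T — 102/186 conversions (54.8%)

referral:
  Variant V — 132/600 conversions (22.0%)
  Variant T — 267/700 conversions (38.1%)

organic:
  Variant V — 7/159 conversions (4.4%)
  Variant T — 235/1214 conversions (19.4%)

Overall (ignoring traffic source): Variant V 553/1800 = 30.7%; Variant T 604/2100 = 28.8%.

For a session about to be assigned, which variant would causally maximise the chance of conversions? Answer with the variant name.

Variant V

The distribution of traffic source is itself part of what the variant does — it is an intermediate outcome. Holding it fixed would remove that part of the effect; the total effect is the pooled difference.
Pooled: Variant V 30.7% vs Variant T 28.8%; Variant V is higher overall.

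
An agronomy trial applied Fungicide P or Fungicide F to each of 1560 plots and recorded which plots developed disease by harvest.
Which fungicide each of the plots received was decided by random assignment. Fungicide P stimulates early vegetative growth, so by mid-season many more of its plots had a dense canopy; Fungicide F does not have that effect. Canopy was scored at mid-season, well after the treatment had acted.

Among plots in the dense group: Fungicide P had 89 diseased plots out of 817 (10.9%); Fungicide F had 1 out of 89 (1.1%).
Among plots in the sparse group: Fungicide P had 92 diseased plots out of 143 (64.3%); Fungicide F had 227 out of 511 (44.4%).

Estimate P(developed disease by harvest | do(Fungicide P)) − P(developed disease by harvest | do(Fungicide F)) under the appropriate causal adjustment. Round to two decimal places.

-0.19

The distribution of mid-season canopy is itself part of what the fungicide does — it is an intermediate outcome. Holding it fixed would remove that part of the effect; the total effect is the pooled difference.
The causal difference is the pooled difference: 0.189 − 0.380 = -0.191.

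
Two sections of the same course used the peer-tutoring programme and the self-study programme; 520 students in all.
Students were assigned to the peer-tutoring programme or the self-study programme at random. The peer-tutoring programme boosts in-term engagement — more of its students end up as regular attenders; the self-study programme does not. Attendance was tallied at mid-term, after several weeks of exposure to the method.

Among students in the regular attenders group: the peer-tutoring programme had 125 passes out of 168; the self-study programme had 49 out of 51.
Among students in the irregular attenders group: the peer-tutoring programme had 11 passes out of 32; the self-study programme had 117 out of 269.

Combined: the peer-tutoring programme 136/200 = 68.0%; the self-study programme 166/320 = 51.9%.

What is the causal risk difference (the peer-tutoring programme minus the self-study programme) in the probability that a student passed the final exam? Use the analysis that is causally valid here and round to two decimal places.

Mid-term attendance is recorded after the teaching method and is itself shifted by it — it sits on the causal path from teaching method to outcome. Conditioning on a mediator would strip out part of the effect we want; the pooled comparison gives the total causal effect.
The causal difference is the pooled difference: 0.680 − 0.519 = +0.161.

+0.16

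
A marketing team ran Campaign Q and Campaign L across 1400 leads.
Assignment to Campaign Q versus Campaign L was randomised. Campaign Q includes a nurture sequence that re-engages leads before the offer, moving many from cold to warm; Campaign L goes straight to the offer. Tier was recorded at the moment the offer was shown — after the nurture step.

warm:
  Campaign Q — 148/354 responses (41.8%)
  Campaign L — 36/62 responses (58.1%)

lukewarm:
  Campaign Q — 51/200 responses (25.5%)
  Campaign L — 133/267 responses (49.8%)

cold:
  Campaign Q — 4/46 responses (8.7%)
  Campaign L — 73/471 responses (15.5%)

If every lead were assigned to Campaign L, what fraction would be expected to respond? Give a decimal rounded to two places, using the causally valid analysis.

Within every engagement tier level Campaign L has the higher rate, yet pooled Campaign Q does — Simpson's reversal.
Engagement tier here is a post-treatment variable shaped by the campaign; conditioning on it would introduce bias rather than remove it. The overall comparison is the causal one.
So P(outcome | do(Campaign L)) is just the pooled rate for Campaign L: 242/800 = 0.302.

0.30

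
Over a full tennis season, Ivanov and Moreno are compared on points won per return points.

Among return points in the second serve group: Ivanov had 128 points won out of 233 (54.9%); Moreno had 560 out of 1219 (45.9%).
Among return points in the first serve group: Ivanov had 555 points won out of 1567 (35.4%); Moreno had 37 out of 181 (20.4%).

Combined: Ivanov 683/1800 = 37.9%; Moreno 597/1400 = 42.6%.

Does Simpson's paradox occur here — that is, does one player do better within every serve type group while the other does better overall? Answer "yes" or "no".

yes

Within each serve type level (second serve 54.9% vs 45.9%; first serve 35.4% vs 20.4%), Ivanov has the higher rate every time. Pooled: 37.9% vs 42.6% — Moreno has the higher rate overall. The two comparisons disagree.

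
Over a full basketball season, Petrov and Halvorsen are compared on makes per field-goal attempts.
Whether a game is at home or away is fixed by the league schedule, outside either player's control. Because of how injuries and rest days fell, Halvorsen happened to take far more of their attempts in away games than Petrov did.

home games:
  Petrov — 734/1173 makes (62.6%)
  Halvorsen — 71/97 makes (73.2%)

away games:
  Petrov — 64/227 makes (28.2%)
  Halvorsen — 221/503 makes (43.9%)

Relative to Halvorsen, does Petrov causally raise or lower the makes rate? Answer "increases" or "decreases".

decreases

Game venue is set before the player has any effect — it is not caused by the player — and it independently drives the outcome. That makes it a confounder, so the causal comparison is within game venue levels.
Within each level — home games: 62.6% vs 73.2%; away games: 28.2% vs 43.9% — Halvorsen is higher every time.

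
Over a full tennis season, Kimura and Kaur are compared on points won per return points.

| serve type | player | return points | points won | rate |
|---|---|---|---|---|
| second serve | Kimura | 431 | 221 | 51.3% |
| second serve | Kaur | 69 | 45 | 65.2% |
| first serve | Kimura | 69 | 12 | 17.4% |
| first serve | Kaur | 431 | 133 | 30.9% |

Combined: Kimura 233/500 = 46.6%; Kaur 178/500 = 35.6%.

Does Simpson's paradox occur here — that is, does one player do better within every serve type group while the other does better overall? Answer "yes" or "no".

Within each serve type level (second serve 51.3% vs 65.2%; first serve 17.4% vs 30.9%), Kaur has the higher rate every time. Pooled: 46.6% vs 35.6% — Kimura has the higher rate overall. The two comparisons disagree.

yes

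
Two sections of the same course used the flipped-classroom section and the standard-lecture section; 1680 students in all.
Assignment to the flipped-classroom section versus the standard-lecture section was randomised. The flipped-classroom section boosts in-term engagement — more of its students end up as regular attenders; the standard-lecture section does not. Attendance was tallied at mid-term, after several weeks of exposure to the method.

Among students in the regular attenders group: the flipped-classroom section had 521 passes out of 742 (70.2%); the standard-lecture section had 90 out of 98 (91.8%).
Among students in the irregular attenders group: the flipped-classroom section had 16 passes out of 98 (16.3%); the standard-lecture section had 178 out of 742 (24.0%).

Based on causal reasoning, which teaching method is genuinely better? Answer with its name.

Mid-term attendance is downstream of the teaching method. One should not condition on a consequence of treatment, so the overall rates are the right comparison.
Pooled: the flipped-classroom section 63.9% vs the standard-lecture section 31.9%; the flipped-classroom section is higher overall.

the flipped-classroom section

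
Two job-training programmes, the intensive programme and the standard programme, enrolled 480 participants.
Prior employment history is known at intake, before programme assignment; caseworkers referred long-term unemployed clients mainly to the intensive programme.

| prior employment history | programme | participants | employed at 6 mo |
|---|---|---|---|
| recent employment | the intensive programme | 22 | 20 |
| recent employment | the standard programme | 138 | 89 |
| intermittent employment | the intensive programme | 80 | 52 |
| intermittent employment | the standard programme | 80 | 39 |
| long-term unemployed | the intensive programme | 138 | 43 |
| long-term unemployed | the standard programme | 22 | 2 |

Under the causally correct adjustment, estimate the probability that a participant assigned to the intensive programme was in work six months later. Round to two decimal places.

The prior employment history-specific comparison favours the intensive programme throughout, but the pooled figures favour the standard programme. The question is whether to condition on prior employment history.
Prior employment history satisfies the back-door criterion: it is not a descendant of the programme, and it blocks the spurious path from programme to outcome. Adjusting for it (i.e., using the within-prior employment history rates) gives the causal effect.
Standardising the intensive programme to the population prior employment history mix: 0.333·20/22 + 0.333·52/80 + 0.333·43/138 = 0.624.

0.62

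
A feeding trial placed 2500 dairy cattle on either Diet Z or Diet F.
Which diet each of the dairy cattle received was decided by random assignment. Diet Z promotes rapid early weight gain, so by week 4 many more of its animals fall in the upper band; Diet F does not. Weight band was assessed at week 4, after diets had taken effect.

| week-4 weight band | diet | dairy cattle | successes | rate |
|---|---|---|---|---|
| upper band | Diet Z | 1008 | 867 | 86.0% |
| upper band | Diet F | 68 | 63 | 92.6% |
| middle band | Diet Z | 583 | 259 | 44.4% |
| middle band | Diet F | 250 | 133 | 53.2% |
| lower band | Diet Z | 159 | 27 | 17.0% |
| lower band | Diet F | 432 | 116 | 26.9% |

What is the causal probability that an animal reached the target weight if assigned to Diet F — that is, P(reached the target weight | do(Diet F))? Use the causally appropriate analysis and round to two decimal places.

0.42

The stratified and pooled comparisons disagree (Diet F wins within each week-4 weight band; Diet Z wins overall), so the answer turns on the causal role of week-4 weight band.
Week-4 weight band here is a post-treatment variable shaped by the diet; conditioning on it would introduce bias rather than remove it. The overall comparison is the causal one.
So P(outcome | do(Diet F)) is just the pooled rate for Diet F: 312/750 = 0.416.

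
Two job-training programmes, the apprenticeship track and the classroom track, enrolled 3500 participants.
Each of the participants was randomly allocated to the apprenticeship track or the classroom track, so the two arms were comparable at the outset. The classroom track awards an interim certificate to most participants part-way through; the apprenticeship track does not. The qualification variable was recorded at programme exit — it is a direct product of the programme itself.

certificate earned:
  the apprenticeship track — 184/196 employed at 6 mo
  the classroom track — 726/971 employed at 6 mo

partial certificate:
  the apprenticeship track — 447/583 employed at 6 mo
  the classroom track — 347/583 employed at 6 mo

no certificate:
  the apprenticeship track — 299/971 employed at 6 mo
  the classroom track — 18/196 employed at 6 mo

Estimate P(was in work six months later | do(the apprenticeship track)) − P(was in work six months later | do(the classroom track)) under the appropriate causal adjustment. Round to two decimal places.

Because the programme influences qualification attained during the programme, qualification attained during the programme is a post-treatment mediator, not a confounder. Stratifying on it would bias the estimate; the causal effect is the crude pooled difference.
The causal difference is the pooled difference: 0.531 − 0.623 = -0.092.

-0.09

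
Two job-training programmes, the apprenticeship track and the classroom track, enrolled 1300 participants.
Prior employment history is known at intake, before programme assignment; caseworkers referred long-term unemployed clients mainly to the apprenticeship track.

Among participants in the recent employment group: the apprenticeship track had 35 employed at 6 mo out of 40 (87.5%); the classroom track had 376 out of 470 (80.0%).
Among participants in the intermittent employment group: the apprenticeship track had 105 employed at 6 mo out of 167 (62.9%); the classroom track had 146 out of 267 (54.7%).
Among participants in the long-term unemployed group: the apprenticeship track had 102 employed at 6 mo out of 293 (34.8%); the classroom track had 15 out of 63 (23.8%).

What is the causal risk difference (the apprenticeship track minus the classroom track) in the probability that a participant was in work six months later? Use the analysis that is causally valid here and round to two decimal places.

the apprenticeship track is higher inside every prior employment history stratum but the classroom track is higher in aggregate. Whether to stratify depends on how prior employment history relates to the programme.
Prior employment history satisfies the back-door criterion: it is not a descendant of the programme, and it blocks the spurious path from programme to outcome. Adjusting for it (i.e., using the within-prior employment history rates) gives the causal effect.
Adjusting over the population distribution of prior employment history: 0.392·(0.875−0.800) + 0.334·(0.629−0.547) + 0.274·(0.348−0.238) = +0.087.

+0.09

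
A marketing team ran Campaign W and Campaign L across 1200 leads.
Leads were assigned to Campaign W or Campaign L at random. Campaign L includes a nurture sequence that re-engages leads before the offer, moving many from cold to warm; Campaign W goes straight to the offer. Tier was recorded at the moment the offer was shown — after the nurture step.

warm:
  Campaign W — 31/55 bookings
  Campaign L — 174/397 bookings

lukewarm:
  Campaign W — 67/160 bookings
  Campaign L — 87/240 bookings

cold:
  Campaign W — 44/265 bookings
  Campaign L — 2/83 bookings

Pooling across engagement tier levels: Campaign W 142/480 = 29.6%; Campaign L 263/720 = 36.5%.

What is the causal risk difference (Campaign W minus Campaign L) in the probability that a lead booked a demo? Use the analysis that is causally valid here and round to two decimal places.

-0.07

Stratifying would compare campaigns among leads the campaigns themselves sorted into engagement tier groups — a form of selection on an intermediate. The unconditioned pooled rates give the total causal effect.
The causal difference is the pooled difference: 0.296 − 0.365 = -0.069.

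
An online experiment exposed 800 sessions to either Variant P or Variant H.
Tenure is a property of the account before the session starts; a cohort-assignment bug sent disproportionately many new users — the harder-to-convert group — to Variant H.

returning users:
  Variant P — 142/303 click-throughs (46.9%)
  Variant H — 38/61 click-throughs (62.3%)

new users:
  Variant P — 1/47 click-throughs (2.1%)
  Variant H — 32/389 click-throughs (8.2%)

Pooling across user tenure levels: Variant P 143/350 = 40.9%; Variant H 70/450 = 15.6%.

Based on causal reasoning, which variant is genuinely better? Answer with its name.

The stratified and pooled comparisons disagree (Variant H wins within each user tenure; Variant P wins overall), so the answer turns on the causal role of user tenure.
The imbalance in user tenure arose from how sessions were allocated, not from anything the variant did; and user tenure independently affects the outcome. The pooled gap is confounded — condition on user tenure.
Within each level — returning users: 46.9% vs 62.3%; new users: 2.1% vs 8.2% — Variant H is higher every time.

Variant H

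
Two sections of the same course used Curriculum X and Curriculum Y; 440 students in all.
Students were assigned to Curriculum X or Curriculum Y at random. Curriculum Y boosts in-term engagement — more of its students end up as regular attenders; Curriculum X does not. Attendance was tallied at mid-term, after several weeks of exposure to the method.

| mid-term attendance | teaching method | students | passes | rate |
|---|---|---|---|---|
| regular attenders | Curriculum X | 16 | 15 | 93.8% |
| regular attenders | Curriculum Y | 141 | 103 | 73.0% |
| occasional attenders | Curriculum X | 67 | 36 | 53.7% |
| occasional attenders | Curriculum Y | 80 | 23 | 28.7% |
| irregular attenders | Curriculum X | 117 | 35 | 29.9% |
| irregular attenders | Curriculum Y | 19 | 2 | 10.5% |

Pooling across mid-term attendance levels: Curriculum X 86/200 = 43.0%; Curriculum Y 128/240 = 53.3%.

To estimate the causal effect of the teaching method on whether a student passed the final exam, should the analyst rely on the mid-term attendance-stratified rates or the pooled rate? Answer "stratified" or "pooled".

pooled

The stratified and pooled comparisons disagree (Curriculum X wins within each mid-term attendance; Curriculum Y wins overall), so the answer turns on the causal role of mid-term attendance.
Mid-term attendance is downstream of the teaching method. One should not condition on a consequence of treatment, so the overall rates are the right comparison.
Pooled: Curriculum X 43.0% vs Curriculum Y 53.3%; Curriculum Y is higher overall.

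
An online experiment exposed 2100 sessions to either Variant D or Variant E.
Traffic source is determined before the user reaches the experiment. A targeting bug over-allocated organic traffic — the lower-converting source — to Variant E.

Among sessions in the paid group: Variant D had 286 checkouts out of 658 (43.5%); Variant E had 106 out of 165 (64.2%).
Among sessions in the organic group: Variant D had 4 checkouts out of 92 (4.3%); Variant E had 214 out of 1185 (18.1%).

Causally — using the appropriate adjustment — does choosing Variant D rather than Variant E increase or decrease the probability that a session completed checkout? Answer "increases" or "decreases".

decreases

The imbalance in traffic source arose from how sessions were allocated, not from anything the variant did; and traffic source independently affects the outcome. The pooled gap is confounded — condition on traffic source.
Within each level — paid: 43.5% vs 64.2%; organic: 4.3% vs 18.1% — Variant E is higher every time.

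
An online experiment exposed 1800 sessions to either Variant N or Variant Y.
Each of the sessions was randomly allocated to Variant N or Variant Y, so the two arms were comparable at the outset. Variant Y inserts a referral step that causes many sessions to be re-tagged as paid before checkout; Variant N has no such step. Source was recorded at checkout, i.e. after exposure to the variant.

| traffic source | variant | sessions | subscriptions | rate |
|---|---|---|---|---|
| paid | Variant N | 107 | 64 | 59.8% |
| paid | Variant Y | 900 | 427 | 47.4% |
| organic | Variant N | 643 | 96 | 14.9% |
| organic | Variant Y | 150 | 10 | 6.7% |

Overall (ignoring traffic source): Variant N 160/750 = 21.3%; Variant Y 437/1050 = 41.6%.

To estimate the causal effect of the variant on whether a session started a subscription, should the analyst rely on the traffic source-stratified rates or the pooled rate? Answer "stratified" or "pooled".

pooled

Within every traffic source level Variant N has the higher rate, yet pooled Variant Y does — Simpson's reversal.
Traffic source lies on the pathway variant → traffic source → outcome, so adjusting for it blocks the indirect effect. For the total causal effect of variant, use the unadjusted pooled rates.
Pooled: Variant N 21.3% vs Variant Y 41.6%; Variant Y is higher overall.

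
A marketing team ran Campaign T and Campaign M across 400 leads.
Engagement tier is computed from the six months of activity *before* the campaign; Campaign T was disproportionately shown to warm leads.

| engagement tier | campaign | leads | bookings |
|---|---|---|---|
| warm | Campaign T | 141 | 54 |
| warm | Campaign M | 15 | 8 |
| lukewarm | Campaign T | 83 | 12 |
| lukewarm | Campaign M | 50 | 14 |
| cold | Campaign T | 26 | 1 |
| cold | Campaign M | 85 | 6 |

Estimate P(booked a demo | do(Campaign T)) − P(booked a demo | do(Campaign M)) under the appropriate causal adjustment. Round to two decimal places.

-0.11

Within every engagement tier level Campaign M has the higher rate, yet pooled Campaign T does — Simpson's reversal.
Engagement tier differs across campaigns for reasons unrelated to any effect of the campaign itself, and it separately predicts the outcome — a classic confounder. We must compare within engagement tier levels.
Adjusting over the population distribution of engagement tier: 0.390·(0.383−0.533) + 0.333·(0.145−0.280) + 0.278·(0.038−0.071) = -0.113.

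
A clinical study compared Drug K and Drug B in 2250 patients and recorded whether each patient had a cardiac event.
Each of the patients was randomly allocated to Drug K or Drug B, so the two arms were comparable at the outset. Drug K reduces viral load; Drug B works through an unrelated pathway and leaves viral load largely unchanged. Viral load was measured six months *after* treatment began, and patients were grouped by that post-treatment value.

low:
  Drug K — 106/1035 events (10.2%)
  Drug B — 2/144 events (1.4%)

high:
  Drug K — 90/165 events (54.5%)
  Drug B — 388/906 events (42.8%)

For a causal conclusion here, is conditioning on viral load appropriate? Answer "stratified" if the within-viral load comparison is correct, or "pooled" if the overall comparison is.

pooled

The stratified and pooled comparisons disagree (Drug B wins within each viral load; Drug K wins overall), so the answer turns on the causal role of viral load.
Viral load here is a post-treatment variable shaped by the drug; conditioning on it would introduce bias rather than remove it. The overall comparison is the causal one.
Pooled: Drug K 16.3% vs Drug B 37.1%; Drug K is lower overall.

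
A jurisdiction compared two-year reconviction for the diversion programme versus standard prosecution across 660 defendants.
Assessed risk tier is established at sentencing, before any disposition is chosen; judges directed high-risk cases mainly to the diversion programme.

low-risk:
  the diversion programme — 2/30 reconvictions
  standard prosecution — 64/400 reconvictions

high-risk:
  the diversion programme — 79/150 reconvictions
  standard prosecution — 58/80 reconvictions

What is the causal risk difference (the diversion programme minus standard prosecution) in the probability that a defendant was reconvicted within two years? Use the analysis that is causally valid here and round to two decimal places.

Assessed risk tier differs across dispositions for reasons unrelated to any effect of the disposition itself, and it separately predicts the outcome — a classic confounder. We must compare within assessed risk tier levels.
Adjusting over the population distribution of assessed risk tier: 0.652·(0.067−0.160) + 0.348·(0.527−0.725) = -0.130.

-0.13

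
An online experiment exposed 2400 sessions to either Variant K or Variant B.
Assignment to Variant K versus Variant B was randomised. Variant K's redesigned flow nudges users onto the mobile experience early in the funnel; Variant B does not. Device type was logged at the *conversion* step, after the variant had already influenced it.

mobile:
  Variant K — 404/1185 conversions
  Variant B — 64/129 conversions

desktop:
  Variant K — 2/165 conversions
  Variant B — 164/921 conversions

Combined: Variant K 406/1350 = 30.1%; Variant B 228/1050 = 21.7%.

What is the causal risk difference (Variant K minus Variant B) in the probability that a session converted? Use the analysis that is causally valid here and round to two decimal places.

Device type lies on the pathway variant → device type → outcome, so adjusting for it blocks the indirect effect. For the total causal effect of variant, use the unadjusted pooled rates.
The causal difference is the pooled difference: 0.301 − 0.217 = +0.084.

+0.08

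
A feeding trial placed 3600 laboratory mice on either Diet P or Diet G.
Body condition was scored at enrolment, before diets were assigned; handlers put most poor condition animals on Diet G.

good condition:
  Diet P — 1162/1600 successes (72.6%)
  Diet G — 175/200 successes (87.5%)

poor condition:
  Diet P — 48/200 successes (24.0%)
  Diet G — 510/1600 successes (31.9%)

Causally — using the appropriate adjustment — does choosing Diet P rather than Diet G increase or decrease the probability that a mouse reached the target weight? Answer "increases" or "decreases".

The stratified and pooled comparisons disagree (Diet G wins within each starting body condition; Diet P wins overall), so the answer turns on the causal role of starting body condition.
Nothing the diet does changes starting body condition; the imbalance is an allocation artefact. With starting body condition also predicting the outcome, the pooled figure is confounded, and the within-stratum comparison is the causal one.
Within each level — good condition: 72.6% vs 87.5%; poor condition: 24.0% vs 31.9% — Diet G is higher every time.

decreases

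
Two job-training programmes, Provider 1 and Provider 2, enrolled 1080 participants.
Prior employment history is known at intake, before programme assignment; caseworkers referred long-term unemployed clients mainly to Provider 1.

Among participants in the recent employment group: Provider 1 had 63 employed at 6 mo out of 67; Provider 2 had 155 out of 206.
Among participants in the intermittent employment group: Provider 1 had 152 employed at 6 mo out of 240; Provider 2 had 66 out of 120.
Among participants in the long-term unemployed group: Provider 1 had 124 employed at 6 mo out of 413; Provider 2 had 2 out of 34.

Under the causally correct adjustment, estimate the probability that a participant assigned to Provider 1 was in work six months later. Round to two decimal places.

0.57

Prior employment history differs across programmes for reasons unrelated to any effect of the programme itself, and it separately predicts the outcome — a classic confounder. We must compare within prior employment history levels.
Standardising Provider 1 to the population prior employment history mix: 0.253·63/67 + 0.333·152/240 + 0.414·124/413 = 0.573.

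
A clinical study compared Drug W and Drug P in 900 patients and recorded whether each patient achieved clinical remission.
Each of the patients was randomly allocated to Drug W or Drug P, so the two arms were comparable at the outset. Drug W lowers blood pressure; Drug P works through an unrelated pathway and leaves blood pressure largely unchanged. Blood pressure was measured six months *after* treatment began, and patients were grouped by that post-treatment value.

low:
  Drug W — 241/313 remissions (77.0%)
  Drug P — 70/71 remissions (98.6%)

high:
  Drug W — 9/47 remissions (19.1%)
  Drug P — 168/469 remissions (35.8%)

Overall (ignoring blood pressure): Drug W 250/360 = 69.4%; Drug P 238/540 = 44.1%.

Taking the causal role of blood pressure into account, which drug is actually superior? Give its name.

Drug W

The blood pressure-specific comparison favours Drug P throughout, but the pooled figures favour Drug W. The question is whether to condition on blood pressure.
Blood pressure here is a post-treatment variable shaped by the drug; conditioning on it would introduce bias rather than remove it. The overall comparison is the causal one.
Pooled: Drug W 69.4% vs Drug P 44.1%; Drug W is higher overall.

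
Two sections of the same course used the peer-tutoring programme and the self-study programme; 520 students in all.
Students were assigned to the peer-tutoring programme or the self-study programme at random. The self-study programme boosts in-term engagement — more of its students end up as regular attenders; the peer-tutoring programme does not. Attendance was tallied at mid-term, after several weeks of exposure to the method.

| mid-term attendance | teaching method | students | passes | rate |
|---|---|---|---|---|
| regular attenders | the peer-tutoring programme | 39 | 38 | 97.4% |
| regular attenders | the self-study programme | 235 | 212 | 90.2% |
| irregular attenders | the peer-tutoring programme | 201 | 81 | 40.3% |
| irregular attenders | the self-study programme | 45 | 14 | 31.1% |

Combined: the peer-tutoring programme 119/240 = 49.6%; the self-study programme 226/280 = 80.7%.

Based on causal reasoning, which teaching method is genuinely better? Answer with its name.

Mid-term attendance is downstream of the teaching method. One should not condition on a consequence of treatment, so the overall rates are the right comparison.
Pooled: the peer-tutoring programme 49.6% vs the self-study programme 80.7%; the self-study programme is higher overall.

the self-study programme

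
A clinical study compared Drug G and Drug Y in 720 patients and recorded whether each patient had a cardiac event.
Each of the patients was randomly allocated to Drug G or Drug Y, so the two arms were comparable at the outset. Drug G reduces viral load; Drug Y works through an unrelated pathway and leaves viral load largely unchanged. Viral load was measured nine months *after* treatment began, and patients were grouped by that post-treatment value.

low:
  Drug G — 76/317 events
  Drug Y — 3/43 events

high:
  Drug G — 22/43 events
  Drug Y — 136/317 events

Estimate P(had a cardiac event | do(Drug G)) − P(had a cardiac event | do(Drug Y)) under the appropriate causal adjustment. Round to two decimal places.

-0.11

The distribution of viral load is itself part of what the drug does — it is an intermediate outcome. Holding it fixed would remove that part of the effect; the total effect is the pooled difference.
The causal difference is the pooled difference: 0.272 − 0.386 = -0.114.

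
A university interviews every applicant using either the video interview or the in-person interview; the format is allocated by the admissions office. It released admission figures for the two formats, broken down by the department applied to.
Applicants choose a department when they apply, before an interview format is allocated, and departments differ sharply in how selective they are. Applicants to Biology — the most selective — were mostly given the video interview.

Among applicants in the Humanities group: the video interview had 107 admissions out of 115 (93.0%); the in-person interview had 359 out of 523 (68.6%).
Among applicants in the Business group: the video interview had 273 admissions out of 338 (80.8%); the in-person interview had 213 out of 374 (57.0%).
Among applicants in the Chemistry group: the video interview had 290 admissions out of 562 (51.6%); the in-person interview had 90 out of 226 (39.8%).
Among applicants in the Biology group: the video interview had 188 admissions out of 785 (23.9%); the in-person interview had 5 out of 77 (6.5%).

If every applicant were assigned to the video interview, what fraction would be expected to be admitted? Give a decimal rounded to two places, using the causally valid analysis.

the video interview is higher inside every department stratum but the in-person interview is higher in aggregate. Whether to stratify depends on how department relates to the interview format.
The imbalance in department arose from how applicants were allocated, not from anything the interview format did; and department independently affects the outcome. The pooled gap is confounded — condition on department.
Standardising the video interview to the population department mix: 0.213·107/115 + 0.237·273/338 + 0.263·290/562 + 0.287·188/785 = 0.594.

0.59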